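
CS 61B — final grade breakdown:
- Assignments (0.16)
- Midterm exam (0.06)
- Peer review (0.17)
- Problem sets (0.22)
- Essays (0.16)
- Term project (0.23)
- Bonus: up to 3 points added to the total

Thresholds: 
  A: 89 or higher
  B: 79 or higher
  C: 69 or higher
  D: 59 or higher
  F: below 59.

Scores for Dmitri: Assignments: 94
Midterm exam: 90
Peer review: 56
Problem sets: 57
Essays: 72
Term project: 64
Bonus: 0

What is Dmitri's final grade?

Weighted total:
  Assignments 94 × 0.16 = 15.04
  Midterm exam 90 × 0.06 = 5.4
  Peer review 56 × 0.17 = 9.52
  Problem sets 57 × 0.22 = 12.54
  Essays 72 × 0.16 = 11.52
  Term project 64 × 0.23 = 14.72
Sum = 68.74
Bonus: 68.74 + 0 = 68.74
68.74 is ≥ 59 and < 69 → D

D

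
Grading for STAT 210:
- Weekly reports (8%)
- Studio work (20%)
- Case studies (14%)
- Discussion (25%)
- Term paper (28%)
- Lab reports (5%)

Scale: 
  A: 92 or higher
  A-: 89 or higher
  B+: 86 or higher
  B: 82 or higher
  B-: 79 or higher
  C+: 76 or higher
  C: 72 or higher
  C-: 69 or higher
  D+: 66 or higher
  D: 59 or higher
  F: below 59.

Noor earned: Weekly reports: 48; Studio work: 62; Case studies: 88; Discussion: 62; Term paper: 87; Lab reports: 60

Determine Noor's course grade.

C-

Weighted total:
  Weekly reports 48 × 0.08 = 3.84
  Studio work 62 × 0.2 = 12.4
  Case studies 88 × 0.14 = 12.32
  Discussion 62 × 0.25 = 15.5
  Term paper 87 × 0.28 = 24.36
  Lab reports 60 × 0.05 = 3
Sum = 71.42
71.42 is ≥ 69 and < 72 → C-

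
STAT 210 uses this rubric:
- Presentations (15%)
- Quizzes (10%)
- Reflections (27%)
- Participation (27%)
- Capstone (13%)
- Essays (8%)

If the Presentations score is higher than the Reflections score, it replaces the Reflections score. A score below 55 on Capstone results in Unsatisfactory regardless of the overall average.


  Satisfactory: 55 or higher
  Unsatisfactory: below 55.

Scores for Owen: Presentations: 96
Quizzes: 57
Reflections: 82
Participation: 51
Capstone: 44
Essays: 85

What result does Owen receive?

Presentations (96) > Reflections (82), so Reflections counts as 96.
Capstone score 44 < 55: minimum not met.
Weighted total:
  Presentations 96 × 0.15 = 14.4
  Quizzes 57 × 0.1 = 5.7
  Reflections 96 × 0.27 = 25.92
  Participation 51 × 0.27 = 13.77
  Capstone 44 × 0.13 = 5.72
  Essays 85 × 0.08 = 6.8
Sum = 72.31
Because the Capstone minimum was not met, the result is Unsatisfactory.

Unsatisfactory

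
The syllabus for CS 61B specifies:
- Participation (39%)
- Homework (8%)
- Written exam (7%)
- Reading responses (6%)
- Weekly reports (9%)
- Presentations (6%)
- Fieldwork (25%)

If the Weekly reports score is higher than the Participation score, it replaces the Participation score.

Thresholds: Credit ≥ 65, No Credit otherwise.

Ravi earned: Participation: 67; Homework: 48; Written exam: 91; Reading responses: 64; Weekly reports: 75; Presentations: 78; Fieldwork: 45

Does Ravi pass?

Credit

Weekly reports (75) > Participation (67), so Participation counts as 75.
Weighted total:
  Participation 75 × 0.39 = 29.25
  Homework 48 × 0.08 = 3.84
  Written exam 91 × 0.07 = 6.37
  Reading responses 64 × 0.06 = 3.84
  Weekly reports 75 × 0.09 = 6.75
  Presentations 78 × 0.06 = 4.68
  Fieldwork 45 × 0.25 = 11.25
Sum = 65.98
65.98 ≥ 65 → Credit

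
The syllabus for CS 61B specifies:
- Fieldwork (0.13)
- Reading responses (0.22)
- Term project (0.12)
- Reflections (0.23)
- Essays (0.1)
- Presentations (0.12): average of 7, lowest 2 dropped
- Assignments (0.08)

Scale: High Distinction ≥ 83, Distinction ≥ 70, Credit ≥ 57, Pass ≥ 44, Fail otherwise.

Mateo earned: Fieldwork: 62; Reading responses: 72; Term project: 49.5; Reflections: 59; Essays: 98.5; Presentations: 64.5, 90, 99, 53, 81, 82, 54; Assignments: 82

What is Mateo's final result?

Presentations: drop 53, 54 → average of remaining 5 = 416.5/5 = 83.3
Weighted total:
  Fieldwork 62 × 0.13 = 8.06
  Reading responses 72 × 0.22 = 15.84
  Term project 49.5 × 0.12 = 5.94
  Reflections 59 × 0.23 = 13.57
  Essays 98.5 × 0.1 = 9.85
  Presentations 83.3 × 0.12 = 9.996
  Assignments 82 × 0.08 = 6.56
Sum = 69.816
69.816 is ≥ 57 and < 70 → Credit

Credit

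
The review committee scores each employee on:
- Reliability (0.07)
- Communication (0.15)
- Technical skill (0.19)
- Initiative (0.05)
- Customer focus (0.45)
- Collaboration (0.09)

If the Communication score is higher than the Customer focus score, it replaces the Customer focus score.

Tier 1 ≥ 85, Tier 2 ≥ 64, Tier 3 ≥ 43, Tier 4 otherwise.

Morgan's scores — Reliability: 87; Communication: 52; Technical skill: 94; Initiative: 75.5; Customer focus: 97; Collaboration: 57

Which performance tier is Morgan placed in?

Communication (52) ≤ Customer focus (97), so Customer focus stays at 97.
Weighted total:
  Reliability 87 × 0.07 = 6.09
  Communication 52 × 0.15 = 7.8
  Technical skill 94 × 0.19 = 17.86
  Initiative 75.5 × 0.05 = 3.775
  Customer focus 97 × 0.45 = 43.65
  Collaboration 57 × 0.09 = 5.13
Sum = 84.305
84.305 is ≥ 64 and < 85 → Tier 2

Tier 2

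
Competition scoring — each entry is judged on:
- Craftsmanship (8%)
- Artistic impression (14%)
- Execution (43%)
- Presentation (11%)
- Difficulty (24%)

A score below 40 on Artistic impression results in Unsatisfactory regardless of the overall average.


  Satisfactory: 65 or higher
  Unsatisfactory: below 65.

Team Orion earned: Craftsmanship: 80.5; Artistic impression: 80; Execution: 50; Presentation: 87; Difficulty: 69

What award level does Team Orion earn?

Artistic impression score 80 ≥ 40: minimum met.
Weighted total:
  Craftsmanship 80.5 × 0.08 = 6.44
  Artistic impression 80 × 0.14 = 11.2
  Execution 50 × 0.43 = 21.5
  Presentation 87 × 0.11 = 9.57
  Difficulty 69 × 0.24 = 16.56
Sum = 65.27
65.27 ≥ 65 → Satisfactory

Satisfactory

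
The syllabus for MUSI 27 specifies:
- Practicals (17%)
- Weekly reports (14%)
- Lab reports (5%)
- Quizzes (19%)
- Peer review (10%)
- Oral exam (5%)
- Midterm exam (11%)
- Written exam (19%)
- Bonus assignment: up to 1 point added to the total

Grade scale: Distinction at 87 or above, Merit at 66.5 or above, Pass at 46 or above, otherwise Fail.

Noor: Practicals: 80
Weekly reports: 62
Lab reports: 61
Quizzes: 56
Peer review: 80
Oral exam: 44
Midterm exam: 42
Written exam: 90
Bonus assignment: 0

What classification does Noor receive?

Merit

Weighted total:
  Practicals 80 × 0.17 = 13.6
  Weekly reports 62 × 0.14 = 8.68
  Lab reports 61 × 0.05 = 3.05
  Quizzes 56 × 0.19 = 10.64
  Peer review 80 × 0.1 = 8
  Oral exam 44 × 0.05 = 2.2
  Midterm exam 42 × 0.11 = 4.62
  Written exam 90 × 0.19 = 17.1
Sum = 67.89
Bonus assignment: 67.89 + 0 = 67.89
67.89 is ≥ 66.5 and < 87 → Merit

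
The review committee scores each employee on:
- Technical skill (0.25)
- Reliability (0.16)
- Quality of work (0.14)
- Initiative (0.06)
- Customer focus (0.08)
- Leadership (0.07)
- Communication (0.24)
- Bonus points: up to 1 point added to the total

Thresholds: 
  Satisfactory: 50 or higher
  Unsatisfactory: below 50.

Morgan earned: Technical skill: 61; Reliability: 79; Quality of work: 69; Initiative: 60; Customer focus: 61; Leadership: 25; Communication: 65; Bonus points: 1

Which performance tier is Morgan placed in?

Weighted total:
  Technical skill 61 × 0.25 = 15.25
  Reliability 79 × 0.16 = 12.64
  Quality of work 69 × 0.14 = 9.66
  Initiative 60 × 0.06 = 3.6
  Customer focus 61 × 0.08 = 4.88
  Leadership 25 × 0.07 = 1.75
  Communication 65 × 0.24 = 15.6
Sum = 63.38
Bonus points: 63.38 + 1 = 64.38
64.38 ≥ 50 → Satisfactory

Satisfactory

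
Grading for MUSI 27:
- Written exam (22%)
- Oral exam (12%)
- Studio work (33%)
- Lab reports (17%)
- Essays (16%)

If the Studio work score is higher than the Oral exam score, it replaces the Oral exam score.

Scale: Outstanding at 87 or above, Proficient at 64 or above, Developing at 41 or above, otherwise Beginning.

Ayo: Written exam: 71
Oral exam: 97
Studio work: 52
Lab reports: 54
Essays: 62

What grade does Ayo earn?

Developing

Studio work (52) ≤ Oral exam (97), so Oral exam stays at 97.
Weighted total:
  Written exam 71 × 0.22 = 15.62
  Oral exam 97 × 0.12 = 11.64
  Studio work 52 × 0.33 = 17.16
  Lab reports 54 × 0.17 = 9.18
  Essays 62 × 0.16 = 9.92
Sum = 63.52
63.52 is ≥ 41 and < 64 → Developing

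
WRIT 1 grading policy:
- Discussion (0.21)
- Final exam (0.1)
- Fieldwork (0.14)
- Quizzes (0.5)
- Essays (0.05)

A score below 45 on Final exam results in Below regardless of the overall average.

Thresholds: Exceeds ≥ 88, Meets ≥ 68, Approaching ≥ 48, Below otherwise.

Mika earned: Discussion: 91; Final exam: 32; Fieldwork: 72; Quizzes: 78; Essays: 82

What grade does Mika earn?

Final exam score 32 < 45: minimum not met.
Weighted total:
  Discussion 91 × 0.21 = 19.11
  Final exam 32 × 0.1 = 3.2
  Fieldwork 72 × 0.14 = 10.08
  Quizzes 78 × 0.5 = 39
  Essays 82 × 0.05 = 4.1
Sum = 75.49
Because the Final exam minimum was not met, the result is Below.

Below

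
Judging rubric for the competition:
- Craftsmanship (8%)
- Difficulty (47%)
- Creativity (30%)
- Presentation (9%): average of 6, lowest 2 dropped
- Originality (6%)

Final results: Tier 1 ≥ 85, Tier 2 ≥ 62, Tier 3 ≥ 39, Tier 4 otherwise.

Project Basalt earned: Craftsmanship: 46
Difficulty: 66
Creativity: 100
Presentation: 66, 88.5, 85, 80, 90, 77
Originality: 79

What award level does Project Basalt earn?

Presentation: drop 66, 77 → average of remaining 4 = 343.5/4 = 85.875
Weighted total:
  Craftsmanship 46 × 0.08 = 3.68
  Difficulty 66 × 0.47 = 31.02
  Creativity 100 × 0.3 = 30
  Presentation 85.875 × 0.09 = 7.72875
  Originality 79 × 0.06 = 4.74
Sum = 77.16875
77.16875 is ≥ 62 and < 85 → Tier 2

Tier 2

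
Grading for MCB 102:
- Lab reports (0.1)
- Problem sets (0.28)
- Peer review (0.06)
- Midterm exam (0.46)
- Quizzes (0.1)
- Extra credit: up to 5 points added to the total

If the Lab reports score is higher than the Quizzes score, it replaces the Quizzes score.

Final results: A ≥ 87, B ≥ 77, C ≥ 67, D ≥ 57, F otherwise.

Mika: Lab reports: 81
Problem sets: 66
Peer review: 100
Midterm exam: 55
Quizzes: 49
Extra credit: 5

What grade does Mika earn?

C

Lab reports (81) > Quizzes (49), so Quizzes counts as 81.
Weighted total:
  Lab reports 81 × 0.1 = 8.1
  Problem sets 66 × 0.28 = 18.48
  Peer review 100 × 0.06 = 6
  Midterm exam 55 × 0.46 = 25.3
  Quizzes 81 × 0.1 = 8.1
Sum = 65.98
Extra credit: 65.98 + 5 = 70.98
70.98 is ≥ 67 and < 77 → C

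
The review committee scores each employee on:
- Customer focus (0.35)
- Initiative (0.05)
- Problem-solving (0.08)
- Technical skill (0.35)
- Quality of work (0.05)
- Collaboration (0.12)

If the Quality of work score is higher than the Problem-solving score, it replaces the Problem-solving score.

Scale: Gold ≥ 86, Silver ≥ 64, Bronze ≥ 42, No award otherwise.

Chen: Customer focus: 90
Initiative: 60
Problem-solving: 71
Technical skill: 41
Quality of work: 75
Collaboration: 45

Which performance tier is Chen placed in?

Quality of work (75) > Problem-solving (71), so Problem-solving counts as 75.
Weighted total:
  Customer focus 90 × 0.35 = 31.5
  Initiative 60 × 0.05 = 3
  Problem-solving 75 × 0.08 = 6
  Technical skill 41 × 0.35 = 14.35
  Quality of work 75 × 0.05 = 3.75
  Collaboration 45 × 0.12 = 5.4
Sum = 64
64 is ≥ 64 and < 86 → Silver

Silver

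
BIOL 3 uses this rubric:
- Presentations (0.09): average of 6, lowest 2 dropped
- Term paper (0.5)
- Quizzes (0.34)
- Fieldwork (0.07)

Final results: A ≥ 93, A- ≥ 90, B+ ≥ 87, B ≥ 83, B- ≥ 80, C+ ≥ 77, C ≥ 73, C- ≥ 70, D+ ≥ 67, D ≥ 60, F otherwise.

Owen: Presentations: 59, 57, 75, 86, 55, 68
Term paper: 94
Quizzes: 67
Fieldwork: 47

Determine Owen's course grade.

C+

Presentations: drop 55, 57 → average of remaining 4 = 288/4 = 72
Weighted total:
  Presentations 72 × 0.09 = 6.48
  Term paper 94 × 0.5 = 47
  Quizzes 67 × 0.34 = 22.78
  Fieldwork 47 × 0.07 = 3.29
Sum = 79.55
79.55 is ≥ 77 and < 80 → C+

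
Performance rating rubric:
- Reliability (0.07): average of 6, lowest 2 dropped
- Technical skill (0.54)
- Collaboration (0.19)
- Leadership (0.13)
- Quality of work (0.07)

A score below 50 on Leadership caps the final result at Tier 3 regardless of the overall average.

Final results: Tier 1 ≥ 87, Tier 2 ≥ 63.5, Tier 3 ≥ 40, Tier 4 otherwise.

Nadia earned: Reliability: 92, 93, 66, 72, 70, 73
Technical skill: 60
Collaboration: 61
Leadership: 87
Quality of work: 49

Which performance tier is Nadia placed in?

Reliability: drop 66, 70 → average of remaining 4 = 330/4 = 82.5
Leadership score 87 ≥ 50: minimum met.
Weighted total:
  Reliability 82.5 × 0.07 = 5.775
  Technical skill 60 × 0.54 = 32.4
  Collaboration 61 × 0.19 = 11.59
  Leadership 87 × 0.13 = 11.31
  Quality of work 49 × 0.07 = 3.43
Sum = 64.505
64.505 is ≥ 63.5 and < 87 → Tier 2

Tier 2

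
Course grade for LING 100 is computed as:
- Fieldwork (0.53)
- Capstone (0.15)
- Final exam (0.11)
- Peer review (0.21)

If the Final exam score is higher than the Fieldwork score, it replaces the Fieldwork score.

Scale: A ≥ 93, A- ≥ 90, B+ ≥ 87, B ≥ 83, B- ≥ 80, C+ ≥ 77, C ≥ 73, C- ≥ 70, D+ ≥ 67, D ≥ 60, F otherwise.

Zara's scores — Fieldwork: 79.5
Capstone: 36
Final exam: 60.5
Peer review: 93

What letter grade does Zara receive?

C

Final exam (60.5) ≤ Fieldwork (79.5), so Fieldwork stays at 79.5.
Weighted total:
  Fieldwork 79.5 × 0.53 = 42.135
  Capstone 36 × 0.15 = 5.4
  Final exam 60.5 × 0.11 = 6.655
  Peer review 93 × 0.21 = 19.53
Sum = 73.72
73.72 is ≥ 73 and < 77 → C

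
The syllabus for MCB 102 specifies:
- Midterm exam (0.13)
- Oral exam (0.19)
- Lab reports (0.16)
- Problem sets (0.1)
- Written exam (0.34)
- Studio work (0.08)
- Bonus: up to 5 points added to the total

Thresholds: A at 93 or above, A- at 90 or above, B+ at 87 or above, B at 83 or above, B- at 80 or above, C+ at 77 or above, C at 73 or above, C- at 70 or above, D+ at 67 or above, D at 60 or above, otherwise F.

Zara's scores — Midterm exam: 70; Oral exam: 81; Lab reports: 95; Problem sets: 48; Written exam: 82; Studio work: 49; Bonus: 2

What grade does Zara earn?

C+

Weighted total:
  Midterm exam 70 × 0.13 = 9.1
  Oral exam 81 × 0.19 = 15.39
  Lab reports 95 × 0.16 = 15.2
  Problem sets 48 × 0.1 = 4.8
  Written exam 82 × 0.34 = 27.88
  Studio work 49 × 0.08 = 3.92
Sum = 76.29
Bonus: 76.29 + 2 = 78.29
78.29 is ≥ 77 and < 80 → C+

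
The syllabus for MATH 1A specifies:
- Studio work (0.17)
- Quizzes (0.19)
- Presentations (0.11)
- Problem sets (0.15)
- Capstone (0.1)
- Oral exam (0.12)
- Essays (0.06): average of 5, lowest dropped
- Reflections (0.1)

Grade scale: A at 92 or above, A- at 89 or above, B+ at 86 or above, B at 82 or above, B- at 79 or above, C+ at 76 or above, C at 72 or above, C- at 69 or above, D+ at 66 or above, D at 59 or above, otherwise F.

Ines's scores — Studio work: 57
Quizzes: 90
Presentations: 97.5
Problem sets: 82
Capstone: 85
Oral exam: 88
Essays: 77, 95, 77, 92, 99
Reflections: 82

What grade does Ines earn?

B

Essays: drop 77 → average of remaining 4 = 363/4 = 90.75
Weighted total:
  Studio work 57 × 0.17 = 9.69
  Quizzes 90 × 0.19 = 17.1
  Presentations 97.5 × 0.11 = 10.725
  Problem sets 82 × 0.15 = 12.3
  Capstone 85 × 0.1 = 8.5
  Oral exam 88 × 0.12 = 10.56
  Essays 90.75 × 0.06 = 5.445
  Reflections 82 × 0.1 = 8.2
Sum = 82.52
82.52 is ≥ 82 and < 86 → B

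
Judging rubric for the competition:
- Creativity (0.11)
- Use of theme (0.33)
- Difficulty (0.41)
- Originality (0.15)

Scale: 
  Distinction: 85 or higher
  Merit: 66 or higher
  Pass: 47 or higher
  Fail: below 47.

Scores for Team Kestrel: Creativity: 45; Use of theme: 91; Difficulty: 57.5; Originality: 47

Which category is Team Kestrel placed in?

Weighted total:
  Creativity 45 × 0.11 = 4.95
  Use of theme 91 × 0.33 = 30.03
  Difficulty 57.5 × 0.41 = 23.575
  Originality 47 × 0.15 = 7.05
Sum = 65.605
65.605 is ≥ 47 and < 66 → Pass

Pass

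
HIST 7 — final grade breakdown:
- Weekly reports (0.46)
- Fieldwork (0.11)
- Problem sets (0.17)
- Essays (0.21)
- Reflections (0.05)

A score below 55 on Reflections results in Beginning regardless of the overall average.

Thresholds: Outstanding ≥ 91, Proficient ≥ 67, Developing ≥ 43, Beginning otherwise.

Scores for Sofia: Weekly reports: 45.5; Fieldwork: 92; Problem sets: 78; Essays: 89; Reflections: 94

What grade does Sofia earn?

Proficient

Reflections score 94 ≥ 55: minimum met.
Weighted total:
  Weekly reports 45.5 × 0.46 = 20.93
  Fieldwork 92 × 0.11 = 10.12
  Problem sets 78 × 0.17 = 13.26
  Essays 89 × 0.21 = 18.69
  Reflections 94 × 0.05 = 4.7
Sum = 67.7
67.7 is ≥ 67 and < 91 → Proficient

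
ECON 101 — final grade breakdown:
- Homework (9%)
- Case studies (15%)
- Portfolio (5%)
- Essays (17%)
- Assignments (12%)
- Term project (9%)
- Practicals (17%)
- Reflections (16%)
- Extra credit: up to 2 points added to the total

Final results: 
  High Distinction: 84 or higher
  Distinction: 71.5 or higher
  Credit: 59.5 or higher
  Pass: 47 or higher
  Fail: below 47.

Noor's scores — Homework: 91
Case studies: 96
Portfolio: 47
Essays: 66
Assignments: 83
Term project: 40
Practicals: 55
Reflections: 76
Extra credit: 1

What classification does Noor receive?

Distinction

Weighted total:
  Homework 91 × 0.09 = 8.19
  Case studies 96 × 0.15 = 14.4
  Portfolio 47 × 0.05 = 2.35
  Essays 66 × 0.17 = 11.22
  Assignments 83 × 0.12 = 9.96
  Term project 40 × 0.09 = 3.6
  Practicals 55 × 0.17 = 9.35
  Reflections 76 × 0.16 = 12.16
Sum = 71.23
Extra credit: 71.23 + 1 = 72.23
72.23 is ≥ 71.5 and < 84 → Distinction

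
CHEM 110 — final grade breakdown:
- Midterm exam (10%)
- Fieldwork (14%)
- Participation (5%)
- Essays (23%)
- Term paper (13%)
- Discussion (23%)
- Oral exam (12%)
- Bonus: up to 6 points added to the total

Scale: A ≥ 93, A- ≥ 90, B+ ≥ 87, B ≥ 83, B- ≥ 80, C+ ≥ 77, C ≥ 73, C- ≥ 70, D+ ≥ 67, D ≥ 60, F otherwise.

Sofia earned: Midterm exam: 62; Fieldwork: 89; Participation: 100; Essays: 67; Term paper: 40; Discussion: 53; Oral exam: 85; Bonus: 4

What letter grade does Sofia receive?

C-

Weighted total:
  Midterm exam 62 × 0.1 = 6.2
  Fieldwork 89 × 0.14 = 12.46
  Participation 100 × 0.05 = 5
  Essays 67 × 0.23 = 15.41
  Term paper 40 × 0.13 = 5.2
  Discussion 53 × 0.23 = 12.19
  Oral exam 85 × 0.12 = 10.2
Sum = 66.66
Bonus: 66.66 + 4 = 70.66
70.66 is ≥ 70 and < 73 → C-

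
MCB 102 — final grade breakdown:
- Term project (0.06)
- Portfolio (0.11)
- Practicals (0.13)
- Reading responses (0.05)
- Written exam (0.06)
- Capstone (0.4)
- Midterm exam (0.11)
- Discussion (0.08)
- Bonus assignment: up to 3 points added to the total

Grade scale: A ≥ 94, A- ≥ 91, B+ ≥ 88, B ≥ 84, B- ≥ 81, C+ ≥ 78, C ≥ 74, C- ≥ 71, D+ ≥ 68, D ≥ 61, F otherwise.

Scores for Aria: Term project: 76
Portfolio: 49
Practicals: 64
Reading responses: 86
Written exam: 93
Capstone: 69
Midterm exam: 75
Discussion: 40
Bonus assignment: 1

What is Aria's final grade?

Weighted total:
  Term project 76 × 0.06 = 4.56
  Portfolio 49 × 0.11 = 5.39
  Practicals 64 × 0.13 = 8.32
  Reading responses 86 × 0.05 = 4.3
  Written exam 93 × 0.06 = 5.58
  Capstone 69 × 0.4 = 27.6
  Midterm exam 75 × 0.11 = 8.25
  Discussion 40 × 0.08 = 3.2
Sum = 67.2
Bonus assignment: 67.2 + 1 = 68.2
68.2 is ≥ 68 and < 71 → D+

D+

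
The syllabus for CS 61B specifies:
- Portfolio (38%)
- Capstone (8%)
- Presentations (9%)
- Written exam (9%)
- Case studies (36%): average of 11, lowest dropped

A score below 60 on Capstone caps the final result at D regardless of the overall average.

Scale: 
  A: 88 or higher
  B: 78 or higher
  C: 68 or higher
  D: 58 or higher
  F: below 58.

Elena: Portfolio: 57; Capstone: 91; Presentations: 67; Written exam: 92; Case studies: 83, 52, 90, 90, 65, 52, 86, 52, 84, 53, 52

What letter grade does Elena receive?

C

Case studies: drop 52 → average of remaining 10 = 707/10 = 70.7
Capstone score 91 ≥ 60: minimum met.
Weighted total:
  Portfolio 57 × 0.38 = 21.66
  Capstone 91 × 0.08 = 7.28
  Presentations 67 × 0.09 = 6.03
  Written exam 92 × 0.09 = 8.28
  Case studies 70.7 × 0.36 = 25.452
Sum = 68.702
68.702 is ≥ 68 and < 78 → C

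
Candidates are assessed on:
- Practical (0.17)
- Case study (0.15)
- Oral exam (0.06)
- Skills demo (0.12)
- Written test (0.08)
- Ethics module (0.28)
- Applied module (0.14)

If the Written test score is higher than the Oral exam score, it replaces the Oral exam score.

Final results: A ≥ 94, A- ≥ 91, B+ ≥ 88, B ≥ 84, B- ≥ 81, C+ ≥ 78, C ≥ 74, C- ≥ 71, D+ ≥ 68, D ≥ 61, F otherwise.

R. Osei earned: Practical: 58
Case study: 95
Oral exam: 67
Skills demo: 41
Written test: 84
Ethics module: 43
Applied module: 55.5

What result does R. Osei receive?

F

Written test (84) > Oral exam (67), so Oral exam counts as 84.
Weighted total:
  Practical 58 × 0.17 = 9.86
  Case study 95 × 0.15 = 14.25
  Oral exam 84 × 0.06 = 5.04
  Skills demo 41 × 0.12 = 4.92
  Written test 84 × 0.08 = 6.72
  Ethics module 43 × 0.28 = 12.04
  Applied module 55.5 × 0.14 = 7.77
Sum = 60.6
60.6 < 61 → F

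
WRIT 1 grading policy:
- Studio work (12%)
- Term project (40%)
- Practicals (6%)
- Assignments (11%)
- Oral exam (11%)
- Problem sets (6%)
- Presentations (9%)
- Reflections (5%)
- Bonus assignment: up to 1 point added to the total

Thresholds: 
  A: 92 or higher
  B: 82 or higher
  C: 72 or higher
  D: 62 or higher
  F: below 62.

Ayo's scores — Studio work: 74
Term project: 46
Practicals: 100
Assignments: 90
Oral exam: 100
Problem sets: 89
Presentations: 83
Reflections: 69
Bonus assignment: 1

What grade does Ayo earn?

D

Weighted total:
  Studio work 74 × 0.12 = 8.88
  Term project 46 × 0.4 = 18.4
  Practicals 100 × 0.06 = 6
  Assignments 90 × 0.11 = 9.9
  Oral exam 100 × 0.11 = 11
  Problem sets 89 × 0.06 = 5.34
  Presentations 83 × 0.09 = 7.47
  Reflections 69 × 0.05 = 3.45
Sum = 70.44
Bonus assignment: 70.44 + 1 = 71.44
71.44 is ≥ 62 and < 72 → D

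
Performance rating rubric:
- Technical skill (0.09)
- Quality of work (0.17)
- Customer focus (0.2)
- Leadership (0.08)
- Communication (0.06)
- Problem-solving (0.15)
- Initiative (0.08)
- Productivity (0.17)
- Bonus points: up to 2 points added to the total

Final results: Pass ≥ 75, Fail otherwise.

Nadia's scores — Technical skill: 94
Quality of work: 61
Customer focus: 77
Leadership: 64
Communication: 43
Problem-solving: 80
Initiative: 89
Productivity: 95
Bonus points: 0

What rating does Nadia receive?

Weighted total:
  Technical skill 94 × 0.09 = 8.46
  Quality of work 61 × 0.17 = 10.37
  Customer focus 77 × 0.2 = 15.4
  Leadership 64 × 0.08 = 5.12
  Communication 43 × 0.06 = 2.58
  Problem-solving 80 × 0.15 = 12
  Initiative 89 × 0.08 = 7.12
  Productivity 95 × 0.17 = 16.15
Sum = 77.2
Bonus points: 77.2 + 0 = 77.2
77.2 ≥ 75 → Pass

Pass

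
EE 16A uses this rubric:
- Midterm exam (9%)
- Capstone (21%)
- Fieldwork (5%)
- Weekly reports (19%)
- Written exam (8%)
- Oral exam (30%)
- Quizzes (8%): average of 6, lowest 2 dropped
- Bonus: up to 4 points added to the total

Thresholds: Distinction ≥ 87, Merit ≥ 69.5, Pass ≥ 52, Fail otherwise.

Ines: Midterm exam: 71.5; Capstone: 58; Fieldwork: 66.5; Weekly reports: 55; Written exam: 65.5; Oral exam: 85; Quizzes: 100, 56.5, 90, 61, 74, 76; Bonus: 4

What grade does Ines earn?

Merit

Quizzes: drop 56.5, 61 → average of remaining 4 = 340/4 = 85
Weighted total:
  Midterm exam 71.5 × 0.09 = 6.435
  Capstone 58 × 0.21 = 12.18
  Fieldwork 66.5 × 0.05 = 3.325
  Weekly reports 55 × 0.19 = 10.45
  Written exam 65.5 × 0.08 = 5.24
  Oral exam 85 × 0.3 = 25.5
  Quizzes 85 × 0.08 = 6.8
Sum = 69.93
Bonus: 69.93 + 4 = 73.93
73.93 is ≥ 69.5 and < 87 → Merit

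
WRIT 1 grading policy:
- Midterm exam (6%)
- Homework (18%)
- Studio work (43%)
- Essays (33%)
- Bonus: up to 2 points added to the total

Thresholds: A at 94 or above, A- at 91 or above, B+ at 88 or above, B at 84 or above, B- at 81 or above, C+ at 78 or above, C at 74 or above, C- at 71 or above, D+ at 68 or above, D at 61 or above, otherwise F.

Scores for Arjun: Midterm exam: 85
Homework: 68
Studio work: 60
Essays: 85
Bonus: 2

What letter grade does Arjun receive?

C-

Weighted total:
  Midterm exam 85 × 0.06 = 5.1
  Homework 68 × 0.18 = 12.24
  Studio work 60 × 0.43 = 25.8
  Essays 85 × 0.33 = 28.05
Sum = 71.19
Bonus: 71.19 + 2 = 73.19
73.19 is ≥ 71 and < 74 → C-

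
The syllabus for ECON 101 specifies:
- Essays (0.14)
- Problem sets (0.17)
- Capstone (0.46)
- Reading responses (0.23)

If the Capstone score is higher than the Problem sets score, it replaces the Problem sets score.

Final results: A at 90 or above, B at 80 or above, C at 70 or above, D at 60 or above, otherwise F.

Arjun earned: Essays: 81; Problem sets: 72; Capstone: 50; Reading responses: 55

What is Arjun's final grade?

F

Capstone (50) ≤ Problem sets (72), so Problem sets stays at 72.
Weighted total:
  Essays 81 × 0.14 = 11.34
  Problem sets 72 × 0.17 = 12.24
  Capstone 50 × 0.46 = 23
  Reading responses 55 × 0.23 = 12.65
Sum = 59.23
59.23 < 60 → F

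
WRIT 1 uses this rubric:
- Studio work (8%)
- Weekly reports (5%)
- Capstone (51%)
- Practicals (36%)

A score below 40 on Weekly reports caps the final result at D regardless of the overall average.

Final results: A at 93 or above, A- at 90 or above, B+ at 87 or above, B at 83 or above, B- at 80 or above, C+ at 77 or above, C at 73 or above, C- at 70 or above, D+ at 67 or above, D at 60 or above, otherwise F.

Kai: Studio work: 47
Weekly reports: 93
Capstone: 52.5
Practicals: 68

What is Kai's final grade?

F

Weekly reports score 93 ≥ 40: minimum met.
Weighted total:
  Studio work 47 × 0.08 = 3.76
  Weekly reports 93 × 0.05 = 4.65
  Capstone 52.5 × 0.51 = 26.775
  Practicals 68 × 0.36 = 24.48
Sum = 59.665
59.665 < 60 → F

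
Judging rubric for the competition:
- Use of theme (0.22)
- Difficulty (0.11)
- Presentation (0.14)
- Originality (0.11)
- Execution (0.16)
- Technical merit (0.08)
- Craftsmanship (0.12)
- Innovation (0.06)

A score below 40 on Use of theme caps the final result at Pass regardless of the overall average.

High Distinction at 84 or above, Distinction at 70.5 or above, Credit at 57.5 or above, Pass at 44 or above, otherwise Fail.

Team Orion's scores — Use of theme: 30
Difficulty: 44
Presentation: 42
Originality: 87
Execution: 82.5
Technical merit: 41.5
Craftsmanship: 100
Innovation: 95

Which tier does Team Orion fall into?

Pass

Use of theme score 30 < 40: minimum not met.
Weighted total:
  Use of theme 30 × 0.22 = 6.6
  Difficulty 44 × 0.11 = 4.84
  Presentation 42 × 0.14 = 5.88
  Originality 87 × 0.11 = 9.57
  Execution 82.5 × 0.16 = 13.2
  Technical merit 41.5 × 0.08 = 3.32
  Craftsmanship 100 × 0.12 = 12
  Innovation 95 × 0.06 = 5.7
Sum = 61.11
61.11 would be Credit; cap at Pass applies → Pass.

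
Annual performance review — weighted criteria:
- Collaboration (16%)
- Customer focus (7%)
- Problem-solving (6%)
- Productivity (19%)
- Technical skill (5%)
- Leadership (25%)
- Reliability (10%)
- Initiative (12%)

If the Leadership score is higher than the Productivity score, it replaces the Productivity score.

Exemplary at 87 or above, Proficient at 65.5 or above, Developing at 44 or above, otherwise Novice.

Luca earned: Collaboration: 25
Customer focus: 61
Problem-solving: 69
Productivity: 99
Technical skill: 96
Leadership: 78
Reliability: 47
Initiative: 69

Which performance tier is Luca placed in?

Proficient

Leadership (78) ≤ Productivity (99), so Productivity stays at 99.
Weighted total:
  Collaboration 25 × 0.16 = 4
  Customer focus 61 × 0.07 = 4.27
  Problem-solving 69 × 0.06 = 4.14
  Productivity 99 × 0.19 = 18.81
  Technical skill 96 × 0.05 = 4.8
  Leadership 78 × 0.25 = 19.5
  Reliability 47 × 0.1 = 4.7
  Initiative 69 × 0.12 = 8.28
Sum = 68.5
68.5 is ≥ 65.5 and < 87 → Proficient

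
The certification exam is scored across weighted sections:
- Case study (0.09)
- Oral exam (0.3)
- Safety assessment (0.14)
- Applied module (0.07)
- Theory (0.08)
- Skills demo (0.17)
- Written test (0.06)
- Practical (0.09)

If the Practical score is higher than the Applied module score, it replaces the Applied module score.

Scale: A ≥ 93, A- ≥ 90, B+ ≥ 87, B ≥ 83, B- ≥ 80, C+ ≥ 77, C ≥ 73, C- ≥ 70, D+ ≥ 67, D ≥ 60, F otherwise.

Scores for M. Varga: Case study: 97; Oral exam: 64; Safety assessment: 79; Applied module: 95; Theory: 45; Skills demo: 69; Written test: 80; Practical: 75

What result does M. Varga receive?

Practical (75) ≤ Applied module (95), so Applied module stays at 95.
Weighted total:
  Case study 97 × 0.09 = 8.73
  Oral exam 64 × 0.3 = 19.2
  Safety assessment 79 × 0.14 = 11.06
  Applied module 95 × 0.07 = 6.65
  Theory 45 × 0.08 = 3.6
  Skills demo 69 × 0.17 = 11.73
  Written test 80 × 0.06 = 4.8
  Practical 75 × 0.09 = 6.75
Sum = 72.52
72.52 is ≥ 70 and < 73 → C-

C-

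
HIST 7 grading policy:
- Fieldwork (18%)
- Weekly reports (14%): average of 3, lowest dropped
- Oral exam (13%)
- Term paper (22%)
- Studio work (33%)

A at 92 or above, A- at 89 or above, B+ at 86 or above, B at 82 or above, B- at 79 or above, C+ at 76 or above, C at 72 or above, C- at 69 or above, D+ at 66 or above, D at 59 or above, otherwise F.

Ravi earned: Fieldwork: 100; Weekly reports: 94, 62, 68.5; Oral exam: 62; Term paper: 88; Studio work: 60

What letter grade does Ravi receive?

Weekly reports: drop 62 → average of remaining 2 = 162.5/2 = 81.25
Weighted total:
  Fieldwork 100 × 0.18 = 18
  Weekly reports 81.25 × 0.14 = 11.375
  Oral exam 62 × 0.13 = 8.06
  Term paper 88 × 0.22 = 19.36
  Studio work 60 × 0.33 = 19.8
Sum = 76.595
76.595 is ≥ 76 and < 79 → C+

C+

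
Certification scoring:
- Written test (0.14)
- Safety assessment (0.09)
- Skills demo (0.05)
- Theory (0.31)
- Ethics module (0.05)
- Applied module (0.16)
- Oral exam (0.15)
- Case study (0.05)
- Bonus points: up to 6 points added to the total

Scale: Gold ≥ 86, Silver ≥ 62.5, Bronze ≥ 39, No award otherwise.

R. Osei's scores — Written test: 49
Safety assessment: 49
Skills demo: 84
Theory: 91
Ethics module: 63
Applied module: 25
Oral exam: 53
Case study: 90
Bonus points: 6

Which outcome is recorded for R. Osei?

Silver

Weighted total:
  Written test 49 × 0.14 = 6.86
  Safety assessment 49 × 0.09 = 4.41
  Skills demo 84 × 0.05 = 4.2
  Theory 91 × 0.31 = 28.21
  Ethics module 63 × 0.05 = 3.15
  Applied module 25 × 0.16 = 4
  Oral exam 53 × 0.15 = 7.95
  Case study 90 × 0.05 = 4.5
Sum = 63.28
Bonus points: 63.28 + 6 = 69.28
69.28 is ≥ 62.5 and < 86 → Silver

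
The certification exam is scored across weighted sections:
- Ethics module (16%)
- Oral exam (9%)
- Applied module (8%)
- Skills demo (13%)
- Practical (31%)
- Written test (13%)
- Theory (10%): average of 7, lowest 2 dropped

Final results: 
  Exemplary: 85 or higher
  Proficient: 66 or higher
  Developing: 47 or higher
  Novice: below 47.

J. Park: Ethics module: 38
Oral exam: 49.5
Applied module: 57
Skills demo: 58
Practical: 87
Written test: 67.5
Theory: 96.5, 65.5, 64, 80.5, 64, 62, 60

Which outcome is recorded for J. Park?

Developing

Theory: drop 60, 62 → average of remaining 5 = 370.5/5 = 74.1
Weighted total:
  Ethics module 38 × 0.16 = 6.08
  Oral exam 49.5 × 0.09 = 4.455
  Applied module 57 × 0.08 = 4.56
  Skills demo 58 × 0.13 = 7.54
  Practical 87 × 0.31 = 26.97
  Written test 67.5 × 0.13 = 8.775
  Theory 74.1 × 0.1 = 7.41
Sum = 65.79
65.79 is ≥ 47 and < 66 → Developing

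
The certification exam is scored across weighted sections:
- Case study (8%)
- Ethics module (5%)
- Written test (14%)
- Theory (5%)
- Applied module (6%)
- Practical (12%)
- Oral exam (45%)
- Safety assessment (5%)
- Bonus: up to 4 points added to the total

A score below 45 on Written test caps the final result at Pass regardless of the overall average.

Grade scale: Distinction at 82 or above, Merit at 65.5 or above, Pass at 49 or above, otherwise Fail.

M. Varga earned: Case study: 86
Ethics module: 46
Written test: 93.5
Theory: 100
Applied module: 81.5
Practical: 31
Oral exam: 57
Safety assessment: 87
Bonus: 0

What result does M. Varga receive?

Merit

Written test score 93.5 ≥ 45: minimum met.
Weighted total:
  Case study 86 × 0.08 = 6.88
  Ethics module 46 × 0.05 = 2.3
  Written test 93.5 × 0.14 = 13.09
  Theory 100 × 0.05 = 5
  Applied module 81.5 × 0.06 = 4.89
  Practical 31 × 0.12 = 3.72
  Oral exam 57 × 0.45 = 25.65
  Safety assessment 87 × 0.05 = 4.35
Sum = 65.88
Bonus: 65.88 + 0 = 65.88
65.88 is ≥ 65.5 and < 82 → Merit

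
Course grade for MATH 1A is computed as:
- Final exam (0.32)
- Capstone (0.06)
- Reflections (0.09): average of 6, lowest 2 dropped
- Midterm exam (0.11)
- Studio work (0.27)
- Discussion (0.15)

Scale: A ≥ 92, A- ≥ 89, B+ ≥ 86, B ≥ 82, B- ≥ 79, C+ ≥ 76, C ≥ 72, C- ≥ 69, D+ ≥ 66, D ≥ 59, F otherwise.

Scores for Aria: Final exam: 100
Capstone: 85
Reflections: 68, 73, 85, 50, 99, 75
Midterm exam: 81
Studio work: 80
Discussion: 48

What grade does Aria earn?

B

Reflections: drop 50, 68 → average of remaining 4 = 332/4 = 83
Weighted total:
  Final exam 100 × 0.32 = 32
  Capstone 85 × 0.06 = 5.1
  Reflections 83 × 0.09 = 7.47
  Midterm exam 81 × 0.11 = 8.91
  Studio work 80 × 0.27 = 21.6
  Discussion 48 × 0.15 = 7.2
Sum = 82.28
82.28 is ≥ 82 and < 86 → B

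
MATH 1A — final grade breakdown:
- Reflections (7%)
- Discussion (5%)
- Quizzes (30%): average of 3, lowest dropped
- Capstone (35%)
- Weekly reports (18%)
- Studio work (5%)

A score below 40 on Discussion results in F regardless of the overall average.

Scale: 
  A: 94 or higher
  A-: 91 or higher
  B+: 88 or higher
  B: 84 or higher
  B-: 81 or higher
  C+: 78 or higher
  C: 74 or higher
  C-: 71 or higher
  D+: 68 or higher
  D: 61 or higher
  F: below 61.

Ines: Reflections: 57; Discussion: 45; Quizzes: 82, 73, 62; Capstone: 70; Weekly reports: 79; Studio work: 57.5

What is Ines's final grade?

Quizzes: drop 62 → average of remaining 2 = 155/2 = 77.5
Discussion score 45 ≥ 40: minimum met.
Weighted total:
  Reflections 57 × 0.07 = 3.99
  Discussion 45 × 0.05 = 2.25
  Quizzes 77.5 × 0.3 = 23.25
  Capstone 70 × 0.35 = 24.5
  Weekly reports 79 × 0.18 = 14.22
  Studio work 57.5 × 0.05 = 2.875
Sum = 71.085
71.085 is ≥ 71 and < 74 → C-

C-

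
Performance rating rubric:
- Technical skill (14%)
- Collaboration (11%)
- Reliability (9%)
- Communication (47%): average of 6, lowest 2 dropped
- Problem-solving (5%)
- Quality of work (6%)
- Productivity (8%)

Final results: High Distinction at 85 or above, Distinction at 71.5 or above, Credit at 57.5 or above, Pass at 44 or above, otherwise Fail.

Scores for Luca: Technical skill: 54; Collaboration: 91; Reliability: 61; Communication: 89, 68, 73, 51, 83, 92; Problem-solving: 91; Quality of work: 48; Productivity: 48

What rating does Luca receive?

Communication: drop 51, 68 → average of remaining 4 = 337/4 = 84.25
Weighted total:
  Technical skill 54 × 0.14 = 7.56
  Collaboration 91 × 0.11 = 10.01
  Reliability 61 × 0.09 = 5.49
  Communication 84.25 × 0.47 = 39.5975
  Problem-solving 91 × 0.05 = 4.55
  Quality of work 48 × 0.06 = 2.88
  Productivity 48 × 0.08 = 3.84
Sum = 73.9275
73.9275 is ≥ 71.5 and < 85 → Distinction

Distinction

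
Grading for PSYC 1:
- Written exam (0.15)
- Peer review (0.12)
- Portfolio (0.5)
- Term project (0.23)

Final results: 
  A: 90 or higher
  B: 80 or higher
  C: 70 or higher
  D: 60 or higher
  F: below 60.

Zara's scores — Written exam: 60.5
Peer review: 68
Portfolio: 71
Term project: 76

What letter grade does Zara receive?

Weighted total:
  Written exam 60.5 × 0.15 = 9.075
  Peer review 68 × 0.12 = 8.16
  Portfolio 71 × 0.5 = 35.5
  Term project 76 × 0.23 = 17.48
Sum = 70.215
70.215 is ≥ 70 and < 80 → C

C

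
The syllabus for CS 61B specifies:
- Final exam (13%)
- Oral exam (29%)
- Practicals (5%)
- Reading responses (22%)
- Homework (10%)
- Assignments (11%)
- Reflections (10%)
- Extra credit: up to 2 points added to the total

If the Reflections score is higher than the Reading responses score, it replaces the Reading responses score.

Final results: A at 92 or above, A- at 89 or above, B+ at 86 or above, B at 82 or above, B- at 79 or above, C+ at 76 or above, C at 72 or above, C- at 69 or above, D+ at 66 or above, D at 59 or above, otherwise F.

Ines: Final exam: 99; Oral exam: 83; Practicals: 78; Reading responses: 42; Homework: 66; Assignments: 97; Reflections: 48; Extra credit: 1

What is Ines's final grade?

C

Reflections (48) > Reading responses (42), so Reading responses counts as 48.
Weighted total:
  Final exam 99 × 0.13 = 12.87
  Oral exam 83 × 0.29 = 24.07
  Practicals 78 × 0.05 = 3.9
  Reading responses 48 × 0.22 = 10.56
  Homework 66 × 0.1 = 6.6
  Assignments 97 × 0.11 = 10.67
  Reflections 48 × 0.1 = 4.8
Sum = 73.47
Extra credit: 73.47 + 1 = 74.47
74.47 is ≥ 72 and < 76 → C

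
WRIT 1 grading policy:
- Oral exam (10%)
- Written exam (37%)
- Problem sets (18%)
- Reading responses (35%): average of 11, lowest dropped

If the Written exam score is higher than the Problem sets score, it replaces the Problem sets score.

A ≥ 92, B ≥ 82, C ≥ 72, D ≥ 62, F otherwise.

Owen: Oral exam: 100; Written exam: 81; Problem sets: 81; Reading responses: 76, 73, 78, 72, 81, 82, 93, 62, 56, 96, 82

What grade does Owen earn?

Reading responses: drop 56 → average of remaining 10 = 795/10 = 79.5
Written exam (81) ≤ Problem sets (81), so Problem sets stays at 81.
Weighted total:
  Oral exam 100 × 0.1 = 10
  Written exam 81 × 0.37 = 29.97
  Problem sets 81 × 0.18 = 14.58
  Reading responses 79.5 × 0.35 = 27.825
Sum = 82.375
82.375 is ≥ 82 and < 92 → B

B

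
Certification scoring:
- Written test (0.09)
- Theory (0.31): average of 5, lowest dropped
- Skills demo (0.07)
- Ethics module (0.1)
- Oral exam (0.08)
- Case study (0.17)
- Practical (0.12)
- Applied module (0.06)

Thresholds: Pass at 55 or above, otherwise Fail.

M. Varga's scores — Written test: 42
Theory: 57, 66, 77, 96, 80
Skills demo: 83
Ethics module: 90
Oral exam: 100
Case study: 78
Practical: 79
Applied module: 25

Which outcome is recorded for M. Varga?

Pass

Theory: drop 57 → average of remaining 4 = 319/4 = 79.75
Weighted total:
  Written test 42 × 0.09 = 3.78
  Theory 79.75 × 0.31 = 24.7225
  Skills demo 83 × 0.07 = 5.81
  Ethics module 90 × 0.1 = 9
  Oral exam 100 × 0.08 = 8
  Case study 78 × 0.17 = 13.26
  Practical 79 × 0.12 = 9.48
  Applied module 25 × 0.06 = 1.5
Sum = 75.5525
75.5525 ≥ 55 → Pass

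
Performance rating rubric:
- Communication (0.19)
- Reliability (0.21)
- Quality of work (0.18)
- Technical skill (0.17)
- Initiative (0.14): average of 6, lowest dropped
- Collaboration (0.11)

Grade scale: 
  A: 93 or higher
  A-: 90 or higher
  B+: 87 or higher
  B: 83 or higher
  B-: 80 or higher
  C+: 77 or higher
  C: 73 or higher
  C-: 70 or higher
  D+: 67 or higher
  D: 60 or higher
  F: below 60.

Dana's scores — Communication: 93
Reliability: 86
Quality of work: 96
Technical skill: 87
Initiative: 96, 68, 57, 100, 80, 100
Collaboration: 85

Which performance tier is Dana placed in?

B+

Initiative: drop 57 → average of remaining 5 = 444/5 = 88.8
Weighted total:
  Communication 93 × 0.19 = 17.67
  Reliability 86 × 0.21 = 18.06
  Quality of work 96 × 0.18 = 17.28
  Technical skill 87 × 0.17 = 14.79
  Initiative 88.8 × 0.14 = 12.432
  Collaboration 85 × 0.11 = 9.35
Sum = 89.582
89.582 is ≥ 87 and < 90 → B+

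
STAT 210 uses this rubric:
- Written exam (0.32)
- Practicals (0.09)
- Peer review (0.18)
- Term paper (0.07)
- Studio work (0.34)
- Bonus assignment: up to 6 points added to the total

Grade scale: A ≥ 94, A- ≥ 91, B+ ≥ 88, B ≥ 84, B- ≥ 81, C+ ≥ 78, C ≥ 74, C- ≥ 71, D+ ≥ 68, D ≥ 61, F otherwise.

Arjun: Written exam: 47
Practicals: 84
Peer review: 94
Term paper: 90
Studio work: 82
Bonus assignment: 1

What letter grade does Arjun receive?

C

Weighted total:
  Written exam 47 × 0.32 = 15.04
  Practicals 84 × 0.09 = 7.56
  Peer review 94 × 0.18 = 16.92
  Term paper 90 × 0.07 = 6.3
  Studio work 82 × 0.34 = 27.88
Sum = 73.7
Bonus assignment: 73.7 + 1 = 74.7
74.7 is ≥ 74 and < 78 → C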